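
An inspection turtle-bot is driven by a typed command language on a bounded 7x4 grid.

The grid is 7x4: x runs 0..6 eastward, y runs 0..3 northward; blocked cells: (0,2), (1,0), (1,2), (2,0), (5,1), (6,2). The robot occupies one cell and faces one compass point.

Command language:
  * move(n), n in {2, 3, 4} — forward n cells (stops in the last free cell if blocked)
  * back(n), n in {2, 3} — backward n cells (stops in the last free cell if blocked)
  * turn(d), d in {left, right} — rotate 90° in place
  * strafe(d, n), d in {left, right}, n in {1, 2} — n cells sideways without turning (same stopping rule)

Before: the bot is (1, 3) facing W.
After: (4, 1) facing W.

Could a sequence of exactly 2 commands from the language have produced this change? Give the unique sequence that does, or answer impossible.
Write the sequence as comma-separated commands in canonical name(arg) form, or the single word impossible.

back(3), strafe(left, 2)

key: order matters: swapping back(3) and strafe(left, 2) lands elsewhere
begin: (1, 3) facing W
t=1 back(3) ⇒ (4, 3) facing W
t=2 strafe(left, 2) ⇒ (4, 1) facing W
no rival 2-sequence matches.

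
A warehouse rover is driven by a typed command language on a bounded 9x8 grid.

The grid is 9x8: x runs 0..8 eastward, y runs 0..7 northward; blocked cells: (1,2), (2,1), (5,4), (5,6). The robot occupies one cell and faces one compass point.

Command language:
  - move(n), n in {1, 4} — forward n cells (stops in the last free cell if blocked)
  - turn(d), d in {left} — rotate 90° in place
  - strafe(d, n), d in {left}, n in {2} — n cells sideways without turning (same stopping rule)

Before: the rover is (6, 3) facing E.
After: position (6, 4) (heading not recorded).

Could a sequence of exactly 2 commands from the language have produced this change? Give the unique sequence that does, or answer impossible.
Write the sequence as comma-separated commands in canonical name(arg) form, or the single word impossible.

key: running move(1) before turn(left) would end elsewhere — order is forced
initial: (6, 3) facing E
step 1 (turn(left)): (6, 3) facing N
step 2 (move(1)): (6, 4) facing N
all 16 alternatives checked — unique.

turn(left), move(1)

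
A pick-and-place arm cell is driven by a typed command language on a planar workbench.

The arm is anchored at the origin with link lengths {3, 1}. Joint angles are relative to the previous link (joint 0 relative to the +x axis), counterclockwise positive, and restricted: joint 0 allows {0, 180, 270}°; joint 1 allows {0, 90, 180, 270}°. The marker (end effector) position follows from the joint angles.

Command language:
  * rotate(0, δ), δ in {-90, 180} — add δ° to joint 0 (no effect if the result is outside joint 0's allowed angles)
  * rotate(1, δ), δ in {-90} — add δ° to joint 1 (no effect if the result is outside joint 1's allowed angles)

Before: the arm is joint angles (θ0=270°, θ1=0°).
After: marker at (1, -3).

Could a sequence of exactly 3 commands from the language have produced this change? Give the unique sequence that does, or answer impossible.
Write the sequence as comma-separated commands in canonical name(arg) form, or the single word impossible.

begin: joint angles (θ0=270°, θ1=0°)
1. rotate(1, -90) → joint angles (θ0=270°, θ1=270°)
2. rotate(1, -90) → joint angles (θ0=270°, θ1=180°)
3. rotate(1, -90) → joint angles (θ0=270°, θ1=90°)
uniquely the one of 27 3-step routes that fits.

rotate(1, -90), rotate(1, -90), rotate(1, -90)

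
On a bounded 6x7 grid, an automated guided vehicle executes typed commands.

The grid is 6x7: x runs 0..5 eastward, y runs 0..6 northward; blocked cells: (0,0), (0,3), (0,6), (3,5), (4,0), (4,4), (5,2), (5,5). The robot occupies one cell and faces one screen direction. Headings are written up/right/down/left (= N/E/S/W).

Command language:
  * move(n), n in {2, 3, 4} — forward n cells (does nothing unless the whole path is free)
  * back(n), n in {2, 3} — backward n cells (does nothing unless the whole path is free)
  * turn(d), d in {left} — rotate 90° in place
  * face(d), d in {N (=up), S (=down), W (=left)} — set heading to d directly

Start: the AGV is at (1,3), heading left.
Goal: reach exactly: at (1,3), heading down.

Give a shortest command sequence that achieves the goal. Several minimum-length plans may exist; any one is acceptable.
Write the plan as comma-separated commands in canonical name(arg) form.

turn(left)

start: at (1,3), heading left
step 1 (turn(left)): at (1,3), heading down
nothing shorter than 1 reaches the goal.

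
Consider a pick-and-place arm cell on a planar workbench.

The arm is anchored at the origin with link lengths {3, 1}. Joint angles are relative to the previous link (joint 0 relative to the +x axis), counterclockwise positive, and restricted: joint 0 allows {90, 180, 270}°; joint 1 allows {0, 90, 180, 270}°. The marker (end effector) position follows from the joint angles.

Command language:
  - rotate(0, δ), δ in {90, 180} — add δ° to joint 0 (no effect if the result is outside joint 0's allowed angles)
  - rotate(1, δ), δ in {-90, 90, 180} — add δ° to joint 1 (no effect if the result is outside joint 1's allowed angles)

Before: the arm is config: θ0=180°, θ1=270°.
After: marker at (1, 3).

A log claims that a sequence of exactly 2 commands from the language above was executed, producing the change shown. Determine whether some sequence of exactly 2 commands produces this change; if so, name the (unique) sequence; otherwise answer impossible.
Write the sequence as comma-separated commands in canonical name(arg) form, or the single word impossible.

rotate(0, 90), rotate(0, 180)

key: running rotate(0, 180) before rotate(0, 90) would end elsewhere — order is forced
from: config: θ0=180°, θ1=270°
[1] after rotate(0, 90): config: θ0=270°, θ1=270°
[2] after rotate(0, 180): config: θ0=90°, θ1=270°
uniquely the one of 25 2-step routes that fits.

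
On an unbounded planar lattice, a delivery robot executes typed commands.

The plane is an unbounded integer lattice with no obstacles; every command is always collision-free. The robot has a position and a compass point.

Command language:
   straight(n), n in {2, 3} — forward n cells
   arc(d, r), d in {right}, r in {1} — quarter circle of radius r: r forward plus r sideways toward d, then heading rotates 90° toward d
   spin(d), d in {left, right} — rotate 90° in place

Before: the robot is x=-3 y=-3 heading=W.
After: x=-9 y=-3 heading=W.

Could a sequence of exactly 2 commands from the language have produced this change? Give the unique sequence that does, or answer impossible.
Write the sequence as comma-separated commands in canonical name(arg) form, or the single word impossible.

key: still facing W at the end — nothing in the sequence rotates
t0: x=-3 y=-3 heading=W
step 1 (straight(3)): x=-6 y=-3 heading=W
step 2 (straight(3)): x=-9 y=-3 heading=W
all 25 alternatives checked — unique.

straight(3), straight(3)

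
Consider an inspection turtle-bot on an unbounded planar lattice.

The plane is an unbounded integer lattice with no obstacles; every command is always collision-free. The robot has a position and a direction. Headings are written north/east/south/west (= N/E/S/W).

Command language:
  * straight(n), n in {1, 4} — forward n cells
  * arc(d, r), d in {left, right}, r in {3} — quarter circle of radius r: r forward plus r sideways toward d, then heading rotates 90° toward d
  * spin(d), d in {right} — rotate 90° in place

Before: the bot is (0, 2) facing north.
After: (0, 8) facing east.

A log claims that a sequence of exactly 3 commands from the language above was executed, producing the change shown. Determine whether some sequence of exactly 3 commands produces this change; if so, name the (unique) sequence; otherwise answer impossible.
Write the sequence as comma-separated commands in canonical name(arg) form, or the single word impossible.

arc(left, 3), spin(right), arc(right, 3)

key: cell and facing (now E) both changed — the 3 commands mix motion and turning
initial: (0, 2) facing north
[1] after arc(left, 3): (-3, 5) facing west
[2] after spin(right): (-3, 5) facing north
[3] after arc(right, 3): (0, 8) facing east
no other 3-command option fits: unique.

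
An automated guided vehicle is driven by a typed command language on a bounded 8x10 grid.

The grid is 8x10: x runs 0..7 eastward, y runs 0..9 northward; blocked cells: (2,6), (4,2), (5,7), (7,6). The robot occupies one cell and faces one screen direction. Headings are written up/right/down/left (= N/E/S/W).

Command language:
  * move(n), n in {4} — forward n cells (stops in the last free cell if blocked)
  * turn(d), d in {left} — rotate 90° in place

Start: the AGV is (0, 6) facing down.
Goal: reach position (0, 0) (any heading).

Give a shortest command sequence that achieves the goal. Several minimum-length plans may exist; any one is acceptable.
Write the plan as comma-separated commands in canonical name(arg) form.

from: (0, 6) facing down
step 1 (move(4)): (0, 2) facing down
step 2 (move(4)): (0, 0) facing down
no 1-step plan works, so 2 is optimal.

move(4), move(4)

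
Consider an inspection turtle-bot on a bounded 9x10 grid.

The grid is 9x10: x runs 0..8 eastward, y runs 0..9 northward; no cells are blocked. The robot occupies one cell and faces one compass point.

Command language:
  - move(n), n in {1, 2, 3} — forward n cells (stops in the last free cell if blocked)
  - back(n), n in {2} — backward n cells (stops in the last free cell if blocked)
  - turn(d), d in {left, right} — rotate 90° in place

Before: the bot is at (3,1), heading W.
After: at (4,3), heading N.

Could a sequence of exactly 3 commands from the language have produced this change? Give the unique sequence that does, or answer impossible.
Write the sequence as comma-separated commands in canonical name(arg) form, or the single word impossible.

impossible

checked all 3-command options: none fits.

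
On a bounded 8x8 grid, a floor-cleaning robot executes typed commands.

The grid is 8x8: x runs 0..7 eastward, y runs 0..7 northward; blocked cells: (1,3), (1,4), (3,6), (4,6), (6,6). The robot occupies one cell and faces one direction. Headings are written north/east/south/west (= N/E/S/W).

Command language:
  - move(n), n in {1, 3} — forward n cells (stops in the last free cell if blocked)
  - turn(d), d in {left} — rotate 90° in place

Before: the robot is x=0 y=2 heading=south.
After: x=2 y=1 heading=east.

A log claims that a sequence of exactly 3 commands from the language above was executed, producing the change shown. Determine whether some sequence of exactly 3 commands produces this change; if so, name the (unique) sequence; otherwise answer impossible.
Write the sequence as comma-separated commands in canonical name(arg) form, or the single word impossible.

every 3-command combo misses the target.

impossible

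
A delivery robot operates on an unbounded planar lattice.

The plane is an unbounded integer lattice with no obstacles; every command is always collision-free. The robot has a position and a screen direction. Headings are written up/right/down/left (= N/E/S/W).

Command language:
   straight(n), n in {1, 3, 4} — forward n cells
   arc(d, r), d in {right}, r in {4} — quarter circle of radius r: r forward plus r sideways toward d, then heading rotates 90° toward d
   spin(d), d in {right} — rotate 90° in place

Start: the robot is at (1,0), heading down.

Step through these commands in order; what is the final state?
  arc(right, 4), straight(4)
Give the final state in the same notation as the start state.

at (-7,-4), heading left

from: at (1,0), heading down
step 1 (arc(right, 4)): at (-3,-4), heading left
step 2 (straight(4)): at (-7,-4), heading left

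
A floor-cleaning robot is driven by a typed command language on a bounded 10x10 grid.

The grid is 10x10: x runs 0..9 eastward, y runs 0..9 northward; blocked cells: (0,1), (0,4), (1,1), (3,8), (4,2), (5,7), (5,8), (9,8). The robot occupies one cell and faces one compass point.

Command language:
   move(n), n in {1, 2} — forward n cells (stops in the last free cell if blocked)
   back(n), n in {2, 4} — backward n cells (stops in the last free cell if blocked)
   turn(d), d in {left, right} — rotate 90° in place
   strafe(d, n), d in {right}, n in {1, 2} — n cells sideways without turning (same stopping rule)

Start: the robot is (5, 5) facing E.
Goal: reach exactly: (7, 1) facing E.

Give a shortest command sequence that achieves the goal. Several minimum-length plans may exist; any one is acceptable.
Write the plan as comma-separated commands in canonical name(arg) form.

begin: (5, 5) facing E
t=1 move(2) ⇒ (7, 5) facing E
t=2 strafe(right, 2) ⇒ (7, 3) facing E
t=3 strafe(right, 2) ⇒ (7, 1) facing E
no 2-step plan works, so 3 is optimal.

move(2), strafe(right, 2), strafe(right, 2)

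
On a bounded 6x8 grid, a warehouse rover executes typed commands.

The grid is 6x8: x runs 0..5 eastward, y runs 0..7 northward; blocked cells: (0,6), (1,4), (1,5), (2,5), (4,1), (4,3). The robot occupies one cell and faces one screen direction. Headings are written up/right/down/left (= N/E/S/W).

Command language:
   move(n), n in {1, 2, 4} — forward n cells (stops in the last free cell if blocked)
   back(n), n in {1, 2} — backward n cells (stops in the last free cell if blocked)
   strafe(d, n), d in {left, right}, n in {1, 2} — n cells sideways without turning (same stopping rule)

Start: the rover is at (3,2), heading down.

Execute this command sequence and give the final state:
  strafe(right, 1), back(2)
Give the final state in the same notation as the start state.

t0: at (3,2), heading down
step 1 (strafe(right, 1)): at (2,2), heading down
step 2 (back(2)): at (2,4), heading down

at (2,4), heading down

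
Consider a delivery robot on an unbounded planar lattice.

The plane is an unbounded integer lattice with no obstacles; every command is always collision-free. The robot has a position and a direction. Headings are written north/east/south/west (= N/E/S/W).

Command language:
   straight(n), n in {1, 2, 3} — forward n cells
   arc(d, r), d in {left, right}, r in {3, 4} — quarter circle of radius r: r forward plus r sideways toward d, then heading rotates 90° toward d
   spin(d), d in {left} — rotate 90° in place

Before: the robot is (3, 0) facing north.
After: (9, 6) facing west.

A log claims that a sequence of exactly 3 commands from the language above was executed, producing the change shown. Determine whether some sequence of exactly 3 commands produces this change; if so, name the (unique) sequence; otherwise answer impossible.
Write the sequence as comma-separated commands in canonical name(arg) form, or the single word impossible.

arc(right, 3), arc(left, 3), spin(left)

key: running spin(left) before arc(right, 3) would end elsewhere — order is forced
initial: (3, 0) facing north
[1] after arc(right, 3): (6, 3) facing east
[2] after arc(left, 3): (9, 6) facing north
[3] after spin(left): (9, 6) facing west
all 512 alternatives checked — unique.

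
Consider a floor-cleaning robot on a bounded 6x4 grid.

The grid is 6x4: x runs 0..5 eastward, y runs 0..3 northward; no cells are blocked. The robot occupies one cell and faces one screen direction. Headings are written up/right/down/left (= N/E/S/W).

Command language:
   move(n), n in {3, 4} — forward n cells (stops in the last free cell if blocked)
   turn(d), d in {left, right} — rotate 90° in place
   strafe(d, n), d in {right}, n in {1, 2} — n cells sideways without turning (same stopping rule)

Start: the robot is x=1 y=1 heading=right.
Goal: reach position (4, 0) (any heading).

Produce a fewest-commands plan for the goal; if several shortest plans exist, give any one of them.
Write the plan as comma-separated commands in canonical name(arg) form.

from: x=1 y=1 heading=right
1. strafe(right, 1) → x=1 y=0 heading=right
2. move(3) → x=4 y=0 heading=right
shorter routes all fall short; 2 is best.

strafe(right, 1), move(3)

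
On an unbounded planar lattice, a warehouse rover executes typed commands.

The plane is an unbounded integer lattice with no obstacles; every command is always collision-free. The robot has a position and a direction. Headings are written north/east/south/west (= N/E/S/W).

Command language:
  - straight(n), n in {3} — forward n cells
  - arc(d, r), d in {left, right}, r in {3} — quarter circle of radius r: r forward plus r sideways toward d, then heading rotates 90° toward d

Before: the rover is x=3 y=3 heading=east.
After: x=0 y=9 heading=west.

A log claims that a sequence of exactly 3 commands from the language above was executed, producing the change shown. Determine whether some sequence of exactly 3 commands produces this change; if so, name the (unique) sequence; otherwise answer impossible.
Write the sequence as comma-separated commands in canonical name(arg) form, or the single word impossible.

arc(left, 3), arc(left, 3), straight(3)

key: cell and facing (now W) both changed — the 3 commands mix motion and turning
from: x=3 y=3 heading=east
step 1 (arc(left, 3)): x=6 y=6 heading=north
step 2 (arc(left, 3)): x=3 y=9 heading=west
step 3 (straight(3)): x=0 y=9 heading=west
all 27 alternatives checked — unique.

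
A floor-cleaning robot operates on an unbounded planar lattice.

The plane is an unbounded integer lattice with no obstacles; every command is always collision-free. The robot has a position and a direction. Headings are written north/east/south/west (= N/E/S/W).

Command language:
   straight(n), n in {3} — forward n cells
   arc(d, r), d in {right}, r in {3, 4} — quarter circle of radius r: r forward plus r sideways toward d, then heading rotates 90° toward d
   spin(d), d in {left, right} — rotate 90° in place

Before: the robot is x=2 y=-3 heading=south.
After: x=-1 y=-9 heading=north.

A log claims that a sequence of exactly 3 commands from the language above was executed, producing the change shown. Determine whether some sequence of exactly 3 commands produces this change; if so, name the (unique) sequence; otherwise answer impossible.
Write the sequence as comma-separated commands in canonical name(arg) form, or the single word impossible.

straight(3), arc(right, 3), spin(right)

key: order matters: swapping straight(3) and spin(right) lands elsewhere
begin: x=2 y=-3 heading=south
t=1 straight(3) ⇒ x=2 y=-6 heading=south
t=2 arc(right, 3) ⇒ x=-1 y=-9 heading=west
t=3 spin(right) ⇒ x=-1 y=-9 heading=north
all 125 alternatives checked — unique.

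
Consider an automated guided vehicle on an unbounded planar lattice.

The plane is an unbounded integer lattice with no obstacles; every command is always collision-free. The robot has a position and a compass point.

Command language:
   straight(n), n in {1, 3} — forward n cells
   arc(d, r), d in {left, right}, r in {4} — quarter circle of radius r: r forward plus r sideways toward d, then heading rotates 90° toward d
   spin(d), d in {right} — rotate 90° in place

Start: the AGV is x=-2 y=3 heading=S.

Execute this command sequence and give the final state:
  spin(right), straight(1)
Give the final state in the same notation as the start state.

begin: x=-2 y=3 heading=S
[1] after spin(right): x=-2 y=3 heading=W
[2] after straight(1): x=-3 y=3 heading=W

x=-3 y=3 heading=W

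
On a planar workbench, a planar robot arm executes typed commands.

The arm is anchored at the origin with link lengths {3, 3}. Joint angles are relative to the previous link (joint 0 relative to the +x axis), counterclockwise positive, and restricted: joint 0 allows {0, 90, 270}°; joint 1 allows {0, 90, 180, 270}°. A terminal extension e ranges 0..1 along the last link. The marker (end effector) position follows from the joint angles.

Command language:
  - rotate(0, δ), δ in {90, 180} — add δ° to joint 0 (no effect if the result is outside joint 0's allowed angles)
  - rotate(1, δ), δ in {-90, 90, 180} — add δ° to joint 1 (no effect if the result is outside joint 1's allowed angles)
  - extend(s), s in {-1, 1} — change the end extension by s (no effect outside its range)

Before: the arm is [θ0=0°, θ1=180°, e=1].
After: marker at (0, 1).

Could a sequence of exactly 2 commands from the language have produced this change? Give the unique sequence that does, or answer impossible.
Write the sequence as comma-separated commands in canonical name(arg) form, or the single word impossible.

key: order matters: swapping rotate(0, 90) and rotate(0, 180) lands elsewhere
begin: [θ0=0°, θ1=180°, e=1]
step 1 (rotate(0, 90)): [θ0=90°, θ1=180°, e=1]
step 2 (rotate(0, 180)): [θ0=270°, θ1=180°, e=1]
all 49 alternatives checked — unique.

rotate(0, 90), rotate(0, 180)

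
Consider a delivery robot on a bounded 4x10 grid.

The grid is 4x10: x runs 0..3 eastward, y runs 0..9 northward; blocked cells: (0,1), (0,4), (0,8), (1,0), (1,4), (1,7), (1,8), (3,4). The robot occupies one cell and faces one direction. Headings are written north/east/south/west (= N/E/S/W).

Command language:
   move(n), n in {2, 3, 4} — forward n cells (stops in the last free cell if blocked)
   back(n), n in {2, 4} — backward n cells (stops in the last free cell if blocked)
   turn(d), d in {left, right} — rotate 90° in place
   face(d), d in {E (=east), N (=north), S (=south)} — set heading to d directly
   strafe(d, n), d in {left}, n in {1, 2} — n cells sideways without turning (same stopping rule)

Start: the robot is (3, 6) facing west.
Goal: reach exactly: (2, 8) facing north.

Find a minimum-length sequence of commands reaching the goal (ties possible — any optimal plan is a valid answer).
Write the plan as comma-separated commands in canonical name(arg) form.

t0: (3, 6) facing west
[1] after turn(right): (3, 6) facing north
[2] after strafe(left, 1): (2, 6) facing north
[3] after move(2): (2, 8) facing north
nothing shorter than 3 reaches the goal.

turn(right), strafe(left, 1), move(2)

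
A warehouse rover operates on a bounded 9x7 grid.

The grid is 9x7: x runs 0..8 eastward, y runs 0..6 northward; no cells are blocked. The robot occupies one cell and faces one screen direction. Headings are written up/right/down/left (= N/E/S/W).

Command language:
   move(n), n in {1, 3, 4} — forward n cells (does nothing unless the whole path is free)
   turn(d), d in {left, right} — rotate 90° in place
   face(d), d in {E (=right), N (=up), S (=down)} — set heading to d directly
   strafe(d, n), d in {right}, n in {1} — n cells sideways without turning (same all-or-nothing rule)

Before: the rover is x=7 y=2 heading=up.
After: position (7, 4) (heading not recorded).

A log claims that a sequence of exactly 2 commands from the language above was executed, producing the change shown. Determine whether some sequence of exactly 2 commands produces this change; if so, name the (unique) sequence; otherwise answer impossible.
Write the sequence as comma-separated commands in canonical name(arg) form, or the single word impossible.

move(1), move(1)

t0: x=7 y=2 heading=up
[1] after move(1): x=7 y=3 heading=up
[2] after move(1): x=7 y=4 heading=up
all 81 alternatives checked — unique.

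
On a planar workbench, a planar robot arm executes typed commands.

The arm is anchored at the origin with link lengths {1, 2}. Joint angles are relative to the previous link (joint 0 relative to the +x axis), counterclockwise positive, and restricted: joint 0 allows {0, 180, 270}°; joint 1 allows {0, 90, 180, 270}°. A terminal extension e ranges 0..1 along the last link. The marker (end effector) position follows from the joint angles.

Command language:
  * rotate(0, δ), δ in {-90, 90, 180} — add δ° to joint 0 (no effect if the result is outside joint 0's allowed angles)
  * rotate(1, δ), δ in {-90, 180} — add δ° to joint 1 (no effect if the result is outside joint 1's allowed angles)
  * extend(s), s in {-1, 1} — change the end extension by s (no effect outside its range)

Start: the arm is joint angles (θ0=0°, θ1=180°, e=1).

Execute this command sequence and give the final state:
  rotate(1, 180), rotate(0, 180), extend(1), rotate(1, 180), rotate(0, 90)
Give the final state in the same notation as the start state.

joint angles (θ0=270°, θ1=180°, e=1)

start: joint angles (θ0=0°, θ1=180°, e=1)
step 1 (rotate(1, 180)): joint angles (θ0=0°, θ1=0°, e=1)
step 2 (rotate(0, 180)): joint angles (θ0=180°, θ1=0°, e=1)
step 3 (extend(1)): joint angles (θ0=180°, θ1=0°, e=1)
step 4 (rotate(1, 180)): joint angles (θ0=180°, θ1=180°, e=1)
step 5 (rotate(0, 90)): joint angles (θ0=270°, θ1=180°, e=1)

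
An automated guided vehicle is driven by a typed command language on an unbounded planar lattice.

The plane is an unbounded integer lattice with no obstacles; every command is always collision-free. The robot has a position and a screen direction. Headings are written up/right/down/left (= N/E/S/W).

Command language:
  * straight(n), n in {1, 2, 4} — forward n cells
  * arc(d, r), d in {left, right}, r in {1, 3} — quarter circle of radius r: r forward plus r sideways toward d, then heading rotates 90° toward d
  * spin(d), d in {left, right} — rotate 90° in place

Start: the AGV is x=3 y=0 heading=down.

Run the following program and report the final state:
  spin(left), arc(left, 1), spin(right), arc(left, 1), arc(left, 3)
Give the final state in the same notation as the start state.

initial: x=3 y=0 heading=down
t=1 spin(left) ⇒ x=3 y=0 heading=right
t=2 arc(left, 1) ⇒ x=4 y=1 heading=up
t=3 spin(right) ⇒ x=4 y=1 heading=right
t=4 arc(left, 1) ⇒ x=5 y=2 heading=up
t=5 arc(left, 3) ⇒ x=2 y=5 heading=left

x=2 y=5 heading=left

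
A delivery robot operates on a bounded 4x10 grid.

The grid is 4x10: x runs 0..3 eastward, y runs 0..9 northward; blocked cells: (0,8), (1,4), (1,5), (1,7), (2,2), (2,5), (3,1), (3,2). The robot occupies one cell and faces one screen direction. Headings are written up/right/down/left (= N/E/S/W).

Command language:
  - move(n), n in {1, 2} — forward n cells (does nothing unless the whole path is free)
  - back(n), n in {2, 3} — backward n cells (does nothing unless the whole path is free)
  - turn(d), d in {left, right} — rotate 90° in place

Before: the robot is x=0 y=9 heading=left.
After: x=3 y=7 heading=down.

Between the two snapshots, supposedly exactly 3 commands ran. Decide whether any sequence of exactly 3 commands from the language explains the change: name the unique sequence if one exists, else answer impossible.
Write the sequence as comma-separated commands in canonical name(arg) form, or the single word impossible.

key: order matters: swapping back(3) and move(2) lands elsewhere
begin: x=0 y=9 heading=left
t=1 back(3) ⇒ x=3 y=9 heading=left
t=2 turn(left) ⇒ x=3 y=9 heading=down
t=3 move(2) ⇒ x=3 y=7 heading=down
all 216 alternatives checked — unique.

back(3), turn(left), move(2)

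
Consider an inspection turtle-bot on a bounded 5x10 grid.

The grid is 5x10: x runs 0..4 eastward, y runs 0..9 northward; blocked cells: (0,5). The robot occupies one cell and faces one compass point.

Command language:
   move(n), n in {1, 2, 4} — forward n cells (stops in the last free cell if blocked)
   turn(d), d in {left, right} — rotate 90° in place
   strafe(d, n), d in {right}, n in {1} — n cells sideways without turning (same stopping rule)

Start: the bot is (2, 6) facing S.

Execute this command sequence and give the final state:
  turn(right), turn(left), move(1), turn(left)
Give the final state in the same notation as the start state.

(2, 5) facing E

initial: (2, 6) facing S
t=1 turn(right) ⇒ (2, 6) facing W
t=2 turn(left) ⇒ (2, 6) facing S
t=3 move(1) ⇒ (2, 5) facing S
t=4 turn(left) ⇒ (2, 5) facing E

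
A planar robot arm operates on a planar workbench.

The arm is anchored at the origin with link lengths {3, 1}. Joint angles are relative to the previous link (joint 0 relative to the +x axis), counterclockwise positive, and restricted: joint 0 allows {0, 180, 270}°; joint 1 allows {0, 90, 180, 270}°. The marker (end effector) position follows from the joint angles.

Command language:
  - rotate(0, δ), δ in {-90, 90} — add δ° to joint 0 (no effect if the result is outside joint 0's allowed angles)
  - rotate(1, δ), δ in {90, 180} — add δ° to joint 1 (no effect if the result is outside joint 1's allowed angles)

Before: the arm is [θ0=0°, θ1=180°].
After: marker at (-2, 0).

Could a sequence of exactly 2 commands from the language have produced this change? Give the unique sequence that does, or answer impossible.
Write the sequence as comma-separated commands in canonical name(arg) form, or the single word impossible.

initial: [θ0=0°, θ1=180°]
[1] after rotate(0, -90): [θ0=270°, θ1=180°]
[2] after rotate(0, -90): [θ0=180°, θ1=180°]
all 16 alternatives checked — unique.

rotate(0, -90), rotate(0, -90)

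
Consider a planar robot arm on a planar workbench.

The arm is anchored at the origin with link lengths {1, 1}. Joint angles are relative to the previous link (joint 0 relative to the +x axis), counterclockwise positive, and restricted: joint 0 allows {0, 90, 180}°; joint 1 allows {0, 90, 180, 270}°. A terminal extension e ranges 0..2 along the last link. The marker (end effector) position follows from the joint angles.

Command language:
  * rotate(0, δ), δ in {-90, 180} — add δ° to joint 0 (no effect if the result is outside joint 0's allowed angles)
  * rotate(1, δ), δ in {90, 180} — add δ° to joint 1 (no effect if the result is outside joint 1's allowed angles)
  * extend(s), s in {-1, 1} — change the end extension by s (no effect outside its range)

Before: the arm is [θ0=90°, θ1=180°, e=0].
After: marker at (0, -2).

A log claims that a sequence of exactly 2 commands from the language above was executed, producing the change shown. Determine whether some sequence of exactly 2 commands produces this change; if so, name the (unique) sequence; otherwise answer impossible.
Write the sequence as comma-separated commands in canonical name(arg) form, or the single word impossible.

extend(1), extend(1)

start: [θ0=90°, θ1=180°, e=0]
1. extend(1) → [θ0=90°, θ1=180°, e=1]
2. extend(1) → [θ0=90°, θ1=180°, e=2]
no other 2-command option fits: unique.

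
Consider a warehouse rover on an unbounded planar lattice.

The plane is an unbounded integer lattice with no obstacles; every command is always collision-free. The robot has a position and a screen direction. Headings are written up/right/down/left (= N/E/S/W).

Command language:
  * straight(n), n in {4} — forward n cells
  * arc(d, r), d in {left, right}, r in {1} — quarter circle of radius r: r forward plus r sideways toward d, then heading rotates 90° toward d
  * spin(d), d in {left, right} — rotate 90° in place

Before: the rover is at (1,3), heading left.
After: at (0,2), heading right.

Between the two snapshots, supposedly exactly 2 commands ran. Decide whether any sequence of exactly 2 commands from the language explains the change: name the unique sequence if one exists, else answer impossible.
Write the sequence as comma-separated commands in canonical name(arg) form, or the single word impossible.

key: cell and facing (now E) both changed — the 2 commands mix motion and turning
initial: at (1,3), heading left
[1] after arc(left, 1): at (0,2), heading down
[2] after spin(left): at (0,2), heading right
all 25 alternatives checked — unique.

arc(left, 1), spin(left)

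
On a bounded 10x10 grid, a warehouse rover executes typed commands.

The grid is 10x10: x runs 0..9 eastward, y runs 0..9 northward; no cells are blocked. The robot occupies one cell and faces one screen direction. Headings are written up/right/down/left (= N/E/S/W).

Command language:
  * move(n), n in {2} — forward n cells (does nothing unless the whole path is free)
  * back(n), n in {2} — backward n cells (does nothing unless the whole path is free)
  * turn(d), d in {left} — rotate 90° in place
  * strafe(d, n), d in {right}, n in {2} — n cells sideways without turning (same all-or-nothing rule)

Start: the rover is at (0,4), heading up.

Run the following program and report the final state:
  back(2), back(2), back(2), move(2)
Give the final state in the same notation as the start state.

at (0,2), heading up

begin: at (0,4), heading up
t=1 back(2) ⇒ at (0,2), heading up
t=2 back(2) ⇒ at (0,0), heading up
t=3 back(2) ⇒ at (0,0), heading up
t=4 move(2) ⇒ at (0,2), heading up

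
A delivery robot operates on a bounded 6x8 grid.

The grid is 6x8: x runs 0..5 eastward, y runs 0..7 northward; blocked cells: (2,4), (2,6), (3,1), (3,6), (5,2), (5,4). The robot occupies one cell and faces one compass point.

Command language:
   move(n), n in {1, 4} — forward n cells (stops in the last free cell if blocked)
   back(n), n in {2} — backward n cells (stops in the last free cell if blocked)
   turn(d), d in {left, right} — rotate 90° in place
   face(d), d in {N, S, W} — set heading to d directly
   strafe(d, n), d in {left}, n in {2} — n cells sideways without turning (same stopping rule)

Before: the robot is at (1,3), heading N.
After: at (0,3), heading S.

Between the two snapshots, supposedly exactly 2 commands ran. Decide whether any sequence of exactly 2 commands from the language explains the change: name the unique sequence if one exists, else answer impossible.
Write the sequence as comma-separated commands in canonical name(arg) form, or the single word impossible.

key: strafe(left, 2) runs into the grid edge before its full distance
initial: at (1,3), heading N
[1] after strafe(left, 2): at (0,3), heading N
[2] after face(S): at (0,3), heading S
uniquely the one of 81 2-step routes that fits.

strafe(left, 2), face(S)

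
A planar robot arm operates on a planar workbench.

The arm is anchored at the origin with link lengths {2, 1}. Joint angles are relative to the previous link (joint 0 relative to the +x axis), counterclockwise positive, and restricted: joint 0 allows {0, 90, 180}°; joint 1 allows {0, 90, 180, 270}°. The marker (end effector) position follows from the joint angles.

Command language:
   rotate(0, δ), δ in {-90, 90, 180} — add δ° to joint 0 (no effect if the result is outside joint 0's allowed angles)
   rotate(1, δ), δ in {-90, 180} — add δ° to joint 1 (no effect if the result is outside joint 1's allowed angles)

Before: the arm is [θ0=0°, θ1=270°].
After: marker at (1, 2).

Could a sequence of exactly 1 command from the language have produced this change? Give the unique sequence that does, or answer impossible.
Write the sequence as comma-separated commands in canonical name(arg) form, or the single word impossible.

rotate(0, 90)

from: [θ0=0°, θ1=270°]
[1] after rotate(0, 90): [θ0=90°, θ1=270°]
no other 1-command option fits: unique.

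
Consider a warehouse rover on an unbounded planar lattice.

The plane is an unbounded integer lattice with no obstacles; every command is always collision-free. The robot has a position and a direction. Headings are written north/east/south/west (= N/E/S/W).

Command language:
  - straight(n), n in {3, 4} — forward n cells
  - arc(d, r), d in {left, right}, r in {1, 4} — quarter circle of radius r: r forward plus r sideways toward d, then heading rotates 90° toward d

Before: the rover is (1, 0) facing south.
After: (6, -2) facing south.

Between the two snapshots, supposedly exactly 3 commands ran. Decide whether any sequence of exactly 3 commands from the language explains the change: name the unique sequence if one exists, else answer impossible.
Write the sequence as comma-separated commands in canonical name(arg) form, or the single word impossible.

key: order matters: swapping arc(left, 1) and arc(right, 1) lands elsewhere
initial: (1, 0) facing south
t=1 arc(left, 1) ⇒ (2, -1) facing east
t=2 straight(3) ⇒ (5, -1) facing east
t=3 arc(right, 1) ⇒ (6, -2) facing south
all 216 alternatives checked — unique.

arc(left, 1), straight(3), arc(right, 1)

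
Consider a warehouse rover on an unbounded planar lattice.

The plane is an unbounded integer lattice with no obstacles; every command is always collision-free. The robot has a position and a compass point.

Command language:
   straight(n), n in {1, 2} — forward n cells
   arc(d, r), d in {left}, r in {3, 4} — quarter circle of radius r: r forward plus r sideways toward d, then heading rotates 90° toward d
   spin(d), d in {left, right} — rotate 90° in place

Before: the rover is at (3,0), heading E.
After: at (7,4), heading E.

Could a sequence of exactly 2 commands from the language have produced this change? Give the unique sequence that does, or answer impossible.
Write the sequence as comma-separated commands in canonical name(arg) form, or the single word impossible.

key: heading stays E — rotations cancel among the 2 commands
t0: at (3,0), heading E
t=1 arc(left, 4) ⇒ at (7,4), heading N
t=2 spin(right) ⇒ at (7,4), heading E
all 36 alternatives checked — unique.

arc(left, 4), spin(right)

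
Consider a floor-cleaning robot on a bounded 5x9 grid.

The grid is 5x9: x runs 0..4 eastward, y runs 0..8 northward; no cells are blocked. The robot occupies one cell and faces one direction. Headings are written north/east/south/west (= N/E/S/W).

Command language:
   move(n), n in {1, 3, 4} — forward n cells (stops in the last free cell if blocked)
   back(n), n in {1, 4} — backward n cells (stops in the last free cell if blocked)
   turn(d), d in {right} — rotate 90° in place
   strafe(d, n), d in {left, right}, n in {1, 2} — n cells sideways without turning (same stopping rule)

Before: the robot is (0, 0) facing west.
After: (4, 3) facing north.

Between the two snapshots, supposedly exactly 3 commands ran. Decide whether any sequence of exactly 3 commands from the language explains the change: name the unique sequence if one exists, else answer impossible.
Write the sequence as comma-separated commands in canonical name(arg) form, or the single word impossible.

back(4), turn(right), move(3)

key: order matters: swapping back(4) and move(3) lands elsewhere
begin: (0, 0) facing west
t=1 back(4) ⇒ (4, 0) facing west
t=2 turn(right) ⇒ (4, 0) facing north
t=3 move(3) ⇒ (4, 3) facing north
no rival 3-sequence matches.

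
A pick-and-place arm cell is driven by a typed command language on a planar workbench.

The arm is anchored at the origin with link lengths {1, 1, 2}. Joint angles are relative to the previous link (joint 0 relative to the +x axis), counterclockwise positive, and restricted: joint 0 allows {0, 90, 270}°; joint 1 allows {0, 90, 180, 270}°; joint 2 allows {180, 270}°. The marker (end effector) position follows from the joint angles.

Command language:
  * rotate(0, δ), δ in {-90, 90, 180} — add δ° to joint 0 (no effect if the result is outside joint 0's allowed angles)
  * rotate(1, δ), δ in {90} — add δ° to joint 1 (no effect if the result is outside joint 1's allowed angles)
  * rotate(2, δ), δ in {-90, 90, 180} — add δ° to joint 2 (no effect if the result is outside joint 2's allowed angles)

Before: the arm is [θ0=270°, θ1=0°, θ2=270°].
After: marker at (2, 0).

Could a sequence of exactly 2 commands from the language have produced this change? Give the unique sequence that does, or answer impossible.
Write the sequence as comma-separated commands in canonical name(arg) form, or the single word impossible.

rotate(1, 90), rotate(1, 90)

from: [θ0=270°, θ1=0°, θ2=270°]
1. rotate(1, 90) → [θ0=270°, θ1=90°, θ2=270°]
2. rotate(1, 90) → [θ0=270°, θ1=180°, θ2=270°]
uniquely the one of 49 2-step routes that fits.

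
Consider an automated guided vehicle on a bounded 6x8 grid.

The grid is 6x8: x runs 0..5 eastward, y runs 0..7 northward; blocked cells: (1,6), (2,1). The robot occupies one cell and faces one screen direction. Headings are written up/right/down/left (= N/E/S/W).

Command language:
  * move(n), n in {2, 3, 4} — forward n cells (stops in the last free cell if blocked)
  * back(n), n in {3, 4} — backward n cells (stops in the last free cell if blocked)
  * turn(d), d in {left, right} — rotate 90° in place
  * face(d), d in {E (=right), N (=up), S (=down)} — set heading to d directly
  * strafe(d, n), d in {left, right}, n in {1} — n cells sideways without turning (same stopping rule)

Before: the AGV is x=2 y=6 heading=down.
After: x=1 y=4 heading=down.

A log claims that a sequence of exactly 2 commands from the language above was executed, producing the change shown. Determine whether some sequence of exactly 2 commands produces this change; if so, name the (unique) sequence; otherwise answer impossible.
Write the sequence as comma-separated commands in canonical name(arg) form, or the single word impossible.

key: order matters: swapping move(2) and strafe(right, 1) lands elsewhere
t0: x=2 y=6 heading=down
t=1 move(2) ⇒ x=2 y=4 heading=down
t=2 strafe(right, 1) ⇒ x=1 y=4 heading=down
no other 2-command option fits: unique.

move(2), strafe(right, 1)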